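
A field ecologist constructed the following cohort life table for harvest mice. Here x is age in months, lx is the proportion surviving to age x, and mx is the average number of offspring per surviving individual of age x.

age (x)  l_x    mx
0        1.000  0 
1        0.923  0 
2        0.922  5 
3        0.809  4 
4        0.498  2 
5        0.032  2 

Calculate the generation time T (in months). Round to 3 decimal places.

lx·mx: 0, 0, 4.61, 3.236, 0.996, 0.064 → R0 = 8.906
x·lx·mx: 0, 0, 9.22, 9.708, 3.984, 0.32 → Σ = 23.232
T = 23.232 / 8.906 = 2.608578… → 2.609

2.609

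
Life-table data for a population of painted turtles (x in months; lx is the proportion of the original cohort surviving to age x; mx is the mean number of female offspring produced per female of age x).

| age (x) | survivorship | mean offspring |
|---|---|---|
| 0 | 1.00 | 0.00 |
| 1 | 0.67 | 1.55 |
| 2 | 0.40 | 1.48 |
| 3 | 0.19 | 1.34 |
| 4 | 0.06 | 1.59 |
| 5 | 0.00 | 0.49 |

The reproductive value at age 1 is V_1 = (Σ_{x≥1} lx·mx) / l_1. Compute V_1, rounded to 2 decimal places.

2.96

lx·mx for x ≥ 1: 1.0385, 0.592, 0.2546, 0.0954, 0 → sum = 1.9805
V_1 = 1.9805 / l_1 = 1.9805 / 0.67 = 2.95597… → 2.96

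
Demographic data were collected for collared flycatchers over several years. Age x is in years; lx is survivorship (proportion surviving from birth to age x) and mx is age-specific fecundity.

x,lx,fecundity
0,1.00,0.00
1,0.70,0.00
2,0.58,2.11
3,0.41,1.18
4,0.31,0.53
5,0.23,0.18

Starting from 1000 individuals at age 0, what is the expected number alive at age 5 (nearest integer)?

Expected survivors = N0 · l_5 = 1000 × 0.23 = 230 → 230

230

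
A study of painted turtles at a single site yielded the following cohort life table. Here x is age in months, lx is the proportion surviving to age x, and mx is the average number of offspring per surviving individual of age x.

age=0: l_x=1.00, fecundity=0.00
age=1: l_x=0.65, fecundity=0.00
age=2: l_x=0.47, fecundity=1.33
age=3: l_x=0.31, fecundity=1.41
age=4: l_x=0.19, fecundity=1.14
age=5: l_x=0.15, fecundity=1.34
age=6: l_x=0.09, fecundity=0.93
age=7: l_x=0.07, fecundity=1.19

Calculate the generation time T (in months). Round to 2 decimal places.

lx·mx: 0, 0, 0.6251, 0.4371, 0.2166, 0.201, 0.0837, 0.0833 → R0 = 1.6468
x·lx·mx: 0, 0, 1.2502, 1.3113, 0.8664, 1.005, 0.5022, 0.5831 → Σ = 5.5182
T = 5.5182 / 1.6468 = 3.350862… → 3.35

3.35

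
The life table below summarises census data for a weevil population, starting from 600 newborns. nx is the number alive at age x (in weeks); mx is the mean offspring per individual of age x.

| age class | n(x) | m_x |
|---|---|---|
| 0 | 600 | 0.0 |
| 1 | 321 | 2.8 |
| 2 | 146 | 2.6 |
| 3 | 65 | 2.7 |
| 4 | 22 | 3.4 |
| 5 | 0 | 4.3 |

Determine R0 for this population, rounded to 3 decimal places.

2.548

lx = nx/n0 = nx/600: 1, 0.535, 0.24333…, 0.10833…, 0.03667…, 0
lx·mx by age: 0, 1.498, 0.632667…, 0.2925…, 0.124667…, 0
R0 = Σ lx·mx = 2.547833… → 2.548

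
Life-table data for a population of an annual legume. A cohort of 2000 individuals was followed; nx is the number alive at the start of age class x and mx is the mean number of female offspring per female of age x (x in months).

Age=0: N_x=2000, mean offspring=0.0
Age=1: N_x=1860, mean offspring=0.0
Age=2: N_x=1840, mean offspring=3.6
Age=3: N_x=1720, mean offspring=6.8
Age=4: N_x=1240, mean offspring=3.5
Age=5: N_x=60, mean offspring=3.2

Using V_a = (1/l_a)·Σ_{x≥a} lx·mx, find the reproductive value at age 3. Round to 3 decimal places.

lx = nx/n0 = nx/2000: 1, 0.93, 0.92, 0.86, 0.62, 0.03
lx·mx for x ≥ 3: 5.848, 2.17, 0.096 → sum = 8.114
V_3 = 8.114 / l_3 = 8.114 / 0.86 = 9.434884… → 9.435

9.435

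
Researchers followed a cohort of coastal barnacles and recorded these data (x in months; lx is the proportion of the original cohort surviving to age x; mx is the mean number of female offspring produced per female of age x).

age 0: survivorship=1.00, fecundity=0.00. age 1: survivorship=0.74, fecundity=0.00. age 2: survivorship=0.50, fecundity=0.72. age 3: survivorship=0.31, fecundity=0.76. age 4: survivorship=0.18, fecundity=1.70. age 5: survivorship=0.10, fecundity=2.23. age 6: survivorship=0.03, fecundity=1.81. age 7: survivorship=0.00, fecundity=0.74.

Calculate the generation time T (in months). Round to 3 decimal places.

lx·mx: 0, 0, 0.36, 0.2356, 0.306, 0.223, 0.0543, 0 → R0 = 1.1789
x·lx·mx: 0, 0, 0.72, 0.7068, 1.224, 1.115, 0.3258, 0 → Σ = 4.0916
T = 4.0916 / 1.1789 = 3.470693… → 3.471

3.471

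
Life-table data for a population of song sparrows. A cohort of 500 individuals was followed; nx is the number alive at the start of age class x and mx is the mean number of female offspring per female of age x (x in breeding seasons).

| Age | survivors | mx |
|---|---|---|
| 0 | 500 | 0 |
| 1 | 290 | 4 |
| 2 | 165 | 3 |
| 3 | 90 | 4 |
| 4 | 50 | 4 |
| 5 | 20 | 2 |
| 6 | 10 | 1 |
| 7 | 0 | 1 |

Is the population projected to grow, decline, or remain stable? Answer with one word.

lx = nx/n0 = nx/500: 1, 0.58, 0.33, 0.18, 0.1, 0.04, 0.02, 0
R0 = Σ lx·mx = 0 + 2.32 + 0.99 + 0.72 + 0.4 + 0.08 + 0.02 + 0 = 4.53
R0 > 1, so the population is growing.

growing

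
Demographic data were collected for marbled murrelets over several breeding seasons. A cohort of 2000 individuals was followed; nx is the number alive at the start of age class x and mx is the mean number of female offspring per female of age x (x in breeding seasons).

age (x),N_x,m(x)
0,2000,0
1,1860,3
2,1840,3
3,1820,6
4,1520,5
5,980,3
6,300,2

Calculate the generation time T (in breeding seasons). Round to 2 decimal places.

lx = nx/n0 = nx/2000: 1, 0.93, 0.92, 0.91, 0.76, 0.49, 0.15
lx·mx: 0, 2.79, 2.76, 5.46, 3.8, 1.47, 0.3 → R0 = 16.58
x·lx·mx: 0, 2.79, 5.52, 16.38, 15.2, 7.35, 1.8 → Σ = 49.04
T = 49.04 / 16.58 = 2.95778… → 2.96

2.96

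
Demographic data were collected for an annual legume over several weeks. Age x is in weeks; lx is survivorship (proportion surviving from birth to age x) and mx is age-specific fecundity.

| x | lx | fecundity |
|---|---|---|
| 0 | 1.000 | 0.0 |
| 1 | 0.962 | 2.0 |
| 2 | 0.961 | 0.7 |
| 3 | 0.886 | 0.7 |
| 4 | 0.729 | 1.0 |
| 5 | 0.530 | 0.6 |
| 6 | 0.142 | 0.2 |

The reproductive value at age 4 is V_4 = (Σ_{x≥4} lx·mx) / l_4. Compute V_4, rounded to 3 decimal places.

lx·mx for x ≥ 4: 0.729, 0.318, 0.0284 → sum = 1.0754
V_4 = 1.0754 / l_4 = 1.0754 / 0.729 = 1.475171… → 1.475

1.475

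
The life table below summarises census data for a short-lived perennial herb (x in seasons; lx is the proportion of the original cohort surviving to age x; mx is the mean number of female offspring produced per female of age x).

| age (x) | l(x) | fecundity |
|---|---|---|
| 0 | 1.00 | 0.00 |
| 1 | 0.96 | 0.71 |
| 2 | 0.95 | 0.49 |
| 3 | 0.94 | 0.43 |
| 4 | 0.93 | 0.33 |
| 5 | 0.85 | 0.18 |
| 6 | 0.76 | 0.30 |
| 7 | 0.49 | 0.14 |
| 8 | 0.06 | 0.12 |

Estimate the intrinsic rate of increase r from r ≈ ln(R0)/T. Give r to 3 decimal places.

0.289

R0 = Σ lx·mx = 0 + 0.6816 + 0.4655 + 0.4042 + 0.3069 + 0.153 + 0.228 + 0.0686 + 0.0072 = 2.315
Σ x·lx·mx = 6.7236; T = 6.7236/2.315 = 2.90436…
r ≈ ln(R0)/T = ln(2.315)/2.90436… = 0.28902… → 0.289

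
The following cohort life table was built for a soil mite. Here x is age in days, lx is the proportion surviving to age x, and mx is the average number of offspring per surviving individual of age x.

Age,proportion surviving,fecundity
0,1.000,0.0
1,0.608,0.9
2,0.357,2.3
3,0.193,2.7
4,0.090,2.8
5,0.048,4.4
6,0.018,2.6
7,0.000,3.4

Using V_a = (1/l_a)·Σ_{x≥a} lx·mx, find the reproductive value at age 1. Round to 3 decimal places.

3.946

lx·mx for x ≥ 1: 0.5472, 0.8211, 0.5211, 0.252, 0.2112, 0.0468, 0 → sum = 2.3994
V_1 = 2.3994 / l_1 = 2.3994 / 0.608 = 3.946382… → 3.946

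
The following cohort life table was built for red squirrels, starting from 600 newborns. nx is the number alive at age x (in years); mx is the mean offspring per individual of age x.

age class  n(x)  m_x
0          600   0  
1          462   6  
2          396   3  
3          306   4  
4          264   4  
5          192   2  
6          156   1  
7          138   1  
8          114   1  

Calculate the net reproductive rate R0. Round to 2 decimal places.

11.72

lx = nx/n0 = nx/600: 1, 0.77, 0.66, 0.51, 0.44, 0.32, 0.26, 0.23, 0.19
lx·mx by age: 0, 4.62, 1.98, 2.04, 1.76, 0.64, 0.26, 0.23, 0.19
R0 = Σ lx·mx = 11.72 → 11.72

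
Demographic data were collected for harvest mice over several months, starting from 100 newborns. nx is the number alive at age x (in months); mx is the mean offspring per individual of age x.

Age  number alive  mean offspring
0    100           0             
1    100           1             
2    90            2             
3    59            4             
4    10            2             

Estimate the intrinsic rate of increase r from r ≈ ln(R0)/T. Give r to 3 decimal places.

lx = nx/n0 = nx/100: 1, 1, 0.9, 0.59, 0.1
R0 = Σ lx·mx = 0 + 1 + 1.8 + 2.36 + 0.2 = 5.36
Σ x·lx·mx = 12.48; T = 12.48/5.36 = 2.32836…
r ≈ ln(R0)/T = ln(5.36)/2.32836… = 0.72109… → 0.721

0.721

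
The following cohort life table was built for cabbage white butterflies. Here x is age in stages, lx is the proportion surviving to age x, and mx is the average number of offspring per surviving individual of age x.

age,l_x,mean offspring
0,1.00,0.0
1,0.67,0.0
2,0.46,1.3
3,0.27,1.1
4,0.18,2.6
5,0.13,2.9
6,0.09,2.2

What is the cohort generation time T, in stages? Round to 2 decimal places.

lx·mx: 0, 0, 0.598, 0.297, 0.468, 0.377, 0.198 → R0 = 1.938
x·lx·mx: 0, 0, 1.196, 0.891, 1.872, 1.885, 1.188 → Σ = 7.032
T = 7.032 / 1.938 = 3.628483… → 3.63

3.63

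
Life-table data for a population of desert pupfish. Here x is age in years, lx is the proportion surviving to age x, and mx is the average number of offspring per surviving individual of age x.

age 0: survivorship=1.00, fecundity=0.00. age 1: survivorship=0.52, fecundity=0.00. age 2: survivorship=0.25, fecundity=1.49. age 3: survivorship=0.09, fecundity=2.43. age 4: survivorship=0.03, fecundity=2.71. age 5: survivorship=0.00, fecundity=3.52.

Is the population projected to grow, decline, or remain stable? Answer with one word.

R0 = Σ lx·mx = 0 + 0 + 0.3725 + 0.2187 + 0.0813 + 0 = 0.6725
R0 < 1, so the population is declining.

declining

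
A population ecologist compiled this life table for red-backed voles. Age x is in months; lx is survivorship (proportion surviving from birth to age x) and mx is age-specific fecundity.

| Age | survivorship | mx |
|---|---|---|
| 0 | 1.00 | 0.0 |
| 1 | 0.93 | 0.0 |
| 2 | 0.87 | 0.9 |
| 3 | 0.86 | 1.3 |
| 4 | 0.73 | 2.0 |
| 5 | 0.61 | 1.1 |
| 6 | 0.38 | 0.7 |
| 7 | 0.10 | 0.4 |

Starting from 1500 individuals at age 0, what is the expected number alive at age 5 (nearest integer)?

915

Expected survivors = N0 · l_5 = 1500 × 0.61 = 915 → 915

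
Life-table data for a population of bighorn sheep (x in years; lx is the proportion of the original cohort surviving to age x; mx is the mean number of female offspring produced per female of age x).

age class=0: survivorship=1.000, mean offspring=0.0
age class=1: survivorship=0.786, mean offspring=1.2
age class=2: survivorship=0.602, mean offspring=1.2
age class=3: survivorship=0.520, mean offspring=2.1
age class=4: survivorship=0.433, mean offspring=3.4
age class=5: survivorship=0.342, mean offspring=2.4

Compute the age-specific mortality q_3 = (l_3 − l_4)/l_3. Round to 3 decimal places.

0.167

q_3 = (l_3 − l_4) / l_3 = (0.52 − 0.433) / 0.52
     = 0.087 / 0.52 = 0.167308… → 0.167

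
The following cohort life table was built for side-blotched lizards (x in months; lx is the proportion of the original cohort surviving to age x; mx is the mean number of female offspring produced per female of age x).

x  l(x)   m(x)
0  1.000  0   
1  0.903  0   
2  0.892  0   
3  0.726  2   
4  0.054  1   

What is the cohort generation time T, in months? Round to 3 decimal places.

lx·mx: 0, 0, 0, 1.452, 0.054 → R0 = 1.506
x·lx·mx: 0, 0, 0, 4.356, 0.216 → Σ = 4.572
T = 4.572 / 1.506 = 3.035857… → 3.036

3.036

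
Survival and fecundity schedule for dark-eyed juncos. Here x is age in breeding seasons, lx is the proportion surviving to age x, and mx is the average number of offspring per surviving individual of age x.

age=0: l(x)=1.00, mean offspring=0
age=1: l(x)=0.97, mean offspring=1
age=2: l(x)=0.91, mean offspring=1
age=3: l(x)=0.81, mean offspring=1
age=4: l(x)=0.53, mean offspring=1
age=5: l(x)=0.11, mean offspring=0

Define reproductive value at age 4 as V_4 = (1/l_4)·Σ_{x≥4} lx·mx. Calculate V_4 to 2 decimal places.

lx·mx for x ≥ 4: 0.53, 0 → sum = 0.53
V_4 = 0.53 / l_4 = 0.53 / 0.53 = 1 → 1.00

1.00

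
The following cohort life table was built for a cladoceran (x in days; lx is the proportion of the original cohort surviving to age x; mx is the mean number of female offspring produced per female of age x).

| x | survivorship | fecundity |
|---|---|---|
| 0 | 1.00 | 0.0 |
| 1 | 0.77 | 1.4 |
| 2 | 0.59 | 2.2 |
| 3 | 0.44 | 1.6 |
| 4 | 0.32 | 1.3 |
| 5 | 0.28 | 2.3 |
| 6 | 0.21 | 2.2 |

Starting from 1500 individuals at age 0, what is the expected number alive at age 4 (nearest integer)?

Expected survivors = N0 · l_4 = 1500 × 0.32 = 480 → 480

480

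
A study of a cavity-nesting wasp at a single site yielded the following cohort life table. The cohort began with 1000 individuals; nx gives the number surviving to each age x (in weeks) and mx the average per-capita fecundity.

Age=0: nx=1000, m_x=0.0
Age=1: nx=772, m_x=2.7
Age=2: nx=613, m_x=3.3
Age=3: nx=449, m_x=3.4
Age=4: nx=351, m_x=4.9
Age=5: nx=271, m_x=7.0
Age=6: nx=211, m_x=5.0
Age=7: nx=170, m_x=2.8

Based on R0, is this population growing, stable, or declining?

growing

lx = nx/n0 = nx/1000: 1, 0.772, 0.613, 0.449, 0.351, 0.271, 0.211, 0.17
R0 = Σ lx·mx = 0 + 2.0844 + 2.0229 + 1.5266 + 1.7199 + 1.897 + 1.055 + 0.476 = 10.7818
R0 > 1, so the population is growing.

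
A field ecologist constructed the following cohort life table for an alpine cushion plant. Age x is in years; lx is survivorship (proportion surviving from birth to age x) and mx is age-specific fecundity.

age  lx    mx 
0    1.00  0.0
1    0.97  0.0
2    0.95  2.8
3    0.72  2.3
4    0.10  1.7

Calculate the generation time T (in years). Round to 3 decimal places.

2.445

lx·mx: 0, 0, 2.66, 1.656, 0.17 → R0 = 4.486
x·lx·mx: 0, 0, 5.32, 4.968, 0.68 → Σ = 10.968
T = 10.968 / 4.486 = 2.44494… → 2.445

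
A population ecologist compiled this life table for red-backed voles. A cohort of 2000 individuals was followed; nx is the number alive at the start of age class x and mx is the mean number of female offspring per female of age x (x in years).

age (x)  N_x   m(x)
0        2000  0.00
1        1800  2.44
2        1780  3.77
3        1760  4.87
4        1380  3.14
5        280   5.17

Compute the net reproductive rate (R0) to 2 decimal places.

lx = nx/n0 = nx/2000: 1, 0.9, 0.89, 0.88, 0.69, 0.14
lx·mx by age: 0, 2.196, 3.3553, 4.2856, 2.1666, 0.7238
R0 = Σ lx·mx = 12.7273 → 12.73

12.73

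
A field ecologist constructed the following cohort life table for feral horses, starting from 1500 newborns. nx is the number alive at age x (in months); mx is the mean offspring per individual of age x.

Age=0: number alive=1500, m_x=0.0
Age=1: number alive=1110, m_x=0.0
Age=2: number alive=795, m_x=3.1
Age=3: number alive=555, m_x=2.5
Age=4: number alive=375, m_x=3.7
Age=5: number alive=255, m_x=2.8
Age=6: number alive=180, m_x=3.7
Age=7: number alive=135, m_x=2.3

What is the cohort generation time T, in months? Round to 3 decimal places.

lx = nx/n0 = nx/1500: 1, 0.74, 0.53, 0.37, 0.25, 0.17, 0.12, 0.09
lx·mx: 0, 0, 1.643, 0.925, 0.925, 0.476, 0.444, 0.207 → R0 = 4.62
x·lx·mx: 0, 0, 3.286, 2.775, 3.7, 2.38, 2.664, 1.449 → Σ = 16.254
T = 16.254 / 4.62 = 3.518182… → 3.518

3.518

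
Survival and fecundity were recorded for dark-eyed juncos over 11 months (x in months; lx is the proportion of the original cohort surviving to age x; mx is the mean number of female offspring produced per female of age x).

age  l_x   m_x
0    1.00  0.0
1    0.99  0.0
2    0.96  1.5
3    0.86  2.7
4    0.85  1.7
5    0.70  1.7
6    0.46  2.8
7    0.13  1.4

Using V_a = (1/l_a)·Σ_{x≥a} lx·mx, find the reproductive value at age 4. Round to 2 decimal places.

4.83

lx·mx for x ≥ 4: 1.445, 1.19, 1.288, 0.182 → sum = 4.105
V_4 = 4.105 / l_4 = 4.105 / 0.85 = 4.829412… → 4.83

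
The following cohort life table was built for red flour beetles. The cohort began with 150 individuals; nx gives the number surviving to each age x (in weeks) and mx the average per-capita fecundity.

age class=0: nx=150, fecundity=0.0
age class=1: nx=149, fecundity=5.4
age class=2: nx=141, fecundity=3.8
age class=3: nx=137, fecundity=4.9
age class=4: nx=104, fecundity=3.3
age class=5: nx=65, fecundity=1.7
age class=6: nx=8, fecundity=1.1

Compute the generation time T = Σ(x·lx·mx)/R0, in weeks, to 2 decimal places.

2.37

lx = nx/n0 = nx/150: 1, 0.99333…, 0.94, 0.91333…, 0.69333…, 0.43333…, 0.05333…
lx·mx: 0, 5.364…, 3.572, 4.475333…, 2.288…, 0.736667…, 0.058667… → R0 = 16.494667…
x·lx·mx: 0, 5.364…, 7.144, 13.426…, 9.152…, 3.683333…, 0.352… → Σ = 39.121333…
T = 39.121333… / 16.494667… = 2.371757… → 2.37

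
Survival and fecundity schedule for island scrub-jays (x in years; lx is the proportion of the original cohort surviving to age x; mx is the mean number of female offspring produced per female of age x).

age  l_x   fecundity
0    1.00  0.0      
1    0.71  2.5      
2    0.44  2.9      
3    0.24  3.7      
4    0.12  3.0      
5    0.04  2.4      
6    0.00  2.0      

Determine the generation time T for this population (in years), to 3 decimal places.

2.028

lx·mx: 0, 1.775, 1.276, 0.888, 0.36, 0.096, 0 → R0 = 4.395
x·lx·mx: 0, 1.775, 2.552, 2.664, 1.44, 0.48, 0 → Σ = 8.911
T = 8.911 / 4.395 = 2.027531… → 2.028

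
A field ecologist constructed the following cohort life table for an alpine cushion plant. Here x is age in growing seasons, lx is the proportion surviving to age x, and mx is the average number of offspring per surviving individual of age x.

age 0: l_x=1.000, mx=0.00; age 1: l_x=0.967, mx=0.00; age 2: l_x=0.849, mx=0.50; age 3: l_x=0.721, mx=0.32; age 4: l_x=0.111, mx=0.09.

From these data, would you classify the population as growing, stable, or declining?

declining

R0 = Σ lx·mx = 0 + 0 + 0.4245 + 0.23072 + 0.00999 = 0.66521
R0 < 1, so the population is declining.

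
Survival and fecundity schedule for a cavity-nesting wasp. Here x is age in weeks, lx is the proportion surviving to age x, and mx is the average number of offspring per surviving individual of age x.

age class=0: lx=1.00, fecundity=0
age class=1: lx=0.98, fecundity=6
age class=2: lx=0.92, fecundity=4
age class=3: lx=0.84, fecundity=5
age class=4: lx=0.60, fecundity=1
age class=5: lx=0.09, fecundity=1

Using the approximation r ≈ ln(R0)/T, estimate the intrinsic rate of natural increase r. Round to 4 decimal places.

R0 = Σ lx·mx = 0 + 5.88 + 3.68 + 4.2 + 0.6 + 0.09 = 14.45
Σ x·lx·mx = 28.69; T = 28.69/14.45 = 1.98547…
r ≈ ln(R0)/T = ln(14.45)/1.98547… = 1.345121… → 1.3451

1.3451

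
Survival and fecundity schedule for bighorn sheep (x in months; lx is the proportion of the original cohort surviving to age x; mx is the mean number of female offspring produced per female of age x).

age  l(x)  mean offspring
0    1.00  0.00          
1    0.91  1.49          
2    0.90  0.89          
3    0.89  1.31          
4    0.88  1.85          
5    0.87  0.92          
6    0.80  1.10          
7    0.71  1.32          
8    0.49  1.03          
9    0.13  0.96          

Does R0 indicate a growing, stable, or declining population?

R0 = Σ lx·mx = 0 + 1.3559 + 0.801 + 1.1659 + 1.628 + 0.8004 + 0.88 + 0.9372 + 0.5047 + 0.1248 = 8.1979
R0 > 1, so the population is growing.

growing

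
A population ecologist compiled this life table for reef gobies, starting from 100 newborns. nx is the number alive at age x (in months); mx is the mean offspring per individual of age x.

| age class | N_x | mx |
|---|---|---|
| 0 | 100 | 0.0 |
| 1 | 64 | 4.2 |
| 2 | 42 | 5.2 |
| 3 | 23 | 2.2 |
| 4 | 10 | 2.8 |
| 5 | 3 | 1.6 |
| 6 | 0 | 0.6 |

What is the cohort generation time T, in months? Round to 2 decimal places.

lx = nx/n0 = nx/100: 1, 0.64, 0.42, 0.23, 0.1, 0.03, 0
lx·mx: 0, 2.688, 2.184, 0.506, 0.28, 0.048, 0 → R0 = 5.706
x·lx·mx: 0, 2.688, 4.368, 1.518, 1.12, 0.24, 0 → Σ = 9.934
T = 9.934 / 5.706 = 1.740974… → 1.74

1.74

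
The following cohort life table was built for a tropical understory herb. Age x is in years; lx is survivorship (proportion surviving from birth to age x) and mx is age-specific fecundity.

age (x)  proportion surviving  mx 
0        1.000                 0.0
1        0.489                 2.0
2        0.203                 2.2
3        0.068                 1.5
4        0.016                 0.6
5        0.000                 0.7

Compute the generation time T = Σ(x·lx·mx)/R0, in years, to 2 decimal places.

lx·mx: 0, 0.978, 0.4466, 0.102, 0.0096, 0 → R0 = 1.5362
x·lx·mx: 0, 0.978, 0.8932, 0.306, 0.0384, 0 → Σ = 2.2156
T = 2.2156 / 1.5362 = 1.44226… → 1.44

1.44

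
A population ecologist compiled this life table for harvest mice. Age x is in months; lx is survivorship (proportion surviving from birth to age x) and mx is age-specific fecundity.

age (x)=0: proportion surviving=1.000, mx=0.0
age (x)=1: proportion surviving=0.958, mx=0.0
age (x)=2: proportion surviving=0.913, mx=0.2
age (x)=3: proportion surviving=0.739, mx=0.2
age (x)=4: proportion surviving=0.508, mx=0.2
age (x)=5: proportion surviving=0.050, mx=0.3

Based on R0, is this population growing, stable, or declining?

declining

R0 = Σ lx·mx = 0 + 0 + 0.1826 + 0.1478 + 0.1016 + 0.015 = 0.447
R0 < 1, so the population is declining.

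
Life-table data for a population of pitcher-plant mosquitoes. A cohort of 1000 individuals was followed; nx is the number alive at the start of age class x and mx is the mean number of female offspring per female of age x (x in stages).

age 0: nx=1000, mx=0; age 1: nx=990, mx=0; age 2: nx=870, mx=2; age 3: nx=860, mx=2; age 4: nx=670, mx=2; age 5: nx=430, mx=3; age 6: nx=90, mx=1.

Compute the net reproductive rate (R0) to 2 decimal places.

6.18

lx = nx/n0 = nx/1000: 1, 0.99, 0.87, 0.86, 0.67, 0.43, 0.09
lx·mx by age: 0, 0, 1.74, 1.72, 1.34, 1.29, 0.09
R0 = Σ lx·mx = 6.18 → 6.18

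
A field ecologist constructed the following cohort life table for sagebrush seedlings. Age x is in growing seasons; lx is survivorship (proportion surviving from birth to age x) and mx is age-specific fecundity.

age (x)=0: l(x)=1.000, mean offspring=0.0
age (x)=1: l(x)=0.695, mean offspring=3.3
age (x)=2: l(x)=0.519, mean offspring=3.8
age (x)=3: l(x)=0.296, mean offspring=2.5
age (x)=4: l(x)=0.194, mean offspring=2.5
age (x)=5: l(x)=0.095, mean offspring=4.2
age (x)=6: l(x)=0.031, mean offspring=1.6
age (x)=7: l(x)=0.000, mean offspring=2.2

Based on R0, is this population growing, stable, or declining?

R0 = Σ lx·mx = 0 + 2.2935 + 1.9722 + 0.74 + 0.485 + 0.399 + 0.0496 + 0 = 5.9393
R0 > 1, so the population is growing.

growing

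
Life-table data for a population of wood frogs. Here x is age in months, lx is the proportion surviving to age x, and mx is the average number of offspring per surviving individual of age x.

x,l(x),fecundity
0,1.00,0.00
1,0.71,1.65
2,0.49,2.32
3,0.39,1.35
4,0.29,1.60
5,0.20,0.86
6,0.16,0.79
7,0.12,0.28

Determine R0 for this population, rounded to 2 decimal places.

lx·mx by age: 0, 1.1715, 1.1368, 0.5265, 0.464, 0.172, 0.1264, 0.0336
R0 = Σ lx·mx = 3.6308 → 3.63

3.63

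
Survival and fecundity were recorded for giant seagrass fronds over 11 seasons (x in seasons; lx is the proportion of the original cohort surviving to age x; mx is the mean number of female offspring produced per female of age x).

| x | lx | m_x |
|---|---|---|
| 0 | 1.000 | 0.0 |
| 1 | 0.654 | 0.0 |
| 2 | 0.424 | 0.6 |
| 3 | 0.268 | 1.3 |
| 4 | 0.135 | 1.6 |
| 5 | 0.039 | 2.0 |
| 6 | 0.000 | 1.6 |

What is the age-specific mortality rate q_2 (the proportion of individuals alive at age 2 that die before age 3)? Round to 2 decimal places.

q_2 = (l_2 − l_3) / l_2 = (0.424 − 0.268) / 0.424
     = 0.156 / 0.424 = 0.367925… → 0.37

0.37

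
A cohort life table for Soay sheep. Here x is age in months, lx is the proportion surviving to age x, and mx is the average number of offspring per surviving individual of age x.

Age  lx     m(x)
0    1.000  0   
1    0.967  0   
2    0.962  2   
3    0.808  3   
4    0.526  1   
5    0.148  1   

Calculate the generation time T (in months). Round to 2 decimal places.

lx·mx: 0, 0, 1.924, 2.424, 0.526, 0.148 → R0 = 5.022
x·lx·mx: 0, 0, 3.848, 7.272, 2.104, 0.74 → Σ = 13.964
T = 13.964 / 5.022 = 2.780566… → 2.78

2.78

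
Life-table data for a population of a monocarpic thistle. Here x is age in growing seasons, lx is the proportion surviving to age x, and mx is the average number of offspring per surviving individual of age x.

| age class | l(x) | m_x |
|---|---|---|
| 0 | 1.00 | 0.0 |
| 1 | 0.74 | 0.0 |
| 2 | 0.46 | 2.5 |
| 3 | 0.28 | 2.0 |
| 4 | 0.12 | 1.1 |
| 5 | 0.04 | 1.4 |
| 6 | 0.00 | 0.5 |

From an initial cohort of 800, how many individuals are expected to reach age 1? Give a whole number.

Expected survivors = N0 · l_1 = 800 × 0.74 = 592 → 592

592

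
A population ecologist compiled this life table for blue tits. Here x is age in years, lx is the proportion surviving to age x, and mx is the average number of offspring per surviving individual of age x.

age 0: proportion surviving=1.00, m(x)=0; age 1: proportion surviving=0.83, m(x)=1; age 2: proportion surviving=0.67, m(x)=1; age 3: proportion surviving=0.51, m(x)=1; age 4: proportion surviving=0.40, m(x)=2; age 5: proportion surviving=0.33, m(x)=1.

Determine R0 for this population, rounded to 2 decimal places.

lx·mx by age: 0, 0.83, 0.67, 0.51, 0.8, 0.33
R0 = Σ lx·mx = 3.14 → 3.14

3.14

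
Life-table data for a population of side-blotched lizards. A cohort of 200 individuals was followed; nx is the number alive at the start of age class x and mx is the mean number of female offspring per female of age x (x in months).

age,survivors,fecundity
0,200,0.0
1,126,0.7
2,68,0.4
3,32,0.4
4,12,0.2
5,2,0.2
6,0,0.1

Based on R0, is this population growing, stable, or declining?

declining

lx = nx/n0 = nx/200: 1, 0.63, 0.34, 0.16, 0.06, 0.01, 0
R0 = Σ lx·mx = 0 + 0.441 + 0.136 + 0.064 + 0.012 + 0.002 + 0 = 0.655
R0 < 1, so the population is declining.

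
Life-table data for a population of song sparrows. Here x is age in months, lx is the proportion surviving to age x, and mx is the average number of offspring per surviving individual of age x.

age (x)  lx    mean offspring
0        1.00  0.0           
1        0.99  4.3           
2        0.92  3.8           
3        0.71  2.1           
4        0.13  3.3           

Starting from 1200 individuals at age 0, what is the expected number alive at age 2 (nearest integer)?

Expected survivors = N0 · l_2 = 1200 × 0.92 = 1104 → 1104

1104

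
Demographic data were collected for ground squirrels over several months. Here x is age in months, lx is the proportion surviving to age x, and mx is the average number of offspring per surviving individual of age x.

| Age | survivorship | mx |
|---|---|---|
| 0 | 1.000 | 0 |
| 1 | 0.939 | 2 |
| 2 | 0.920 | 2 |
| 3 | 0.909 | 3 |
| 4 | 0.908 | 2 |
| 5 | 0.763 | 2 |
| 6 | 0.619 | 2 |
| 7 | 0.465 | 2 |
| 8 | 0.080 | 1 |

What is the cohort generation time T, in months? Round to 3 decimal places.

3.590

lx·mx: 0, 1.878, 1.84, 2.727, 1.816, 1.526, 1.238, 0.93, 0.08 → R0 = 12.035
x·lx·mx: 0, 1.878, 3.68, 8.181, 7.264, 7.63, 7.428, 6.51, 0.64 → Σ = 43.211
T = 43.211 / 12.035 = 3.590445… → 3.590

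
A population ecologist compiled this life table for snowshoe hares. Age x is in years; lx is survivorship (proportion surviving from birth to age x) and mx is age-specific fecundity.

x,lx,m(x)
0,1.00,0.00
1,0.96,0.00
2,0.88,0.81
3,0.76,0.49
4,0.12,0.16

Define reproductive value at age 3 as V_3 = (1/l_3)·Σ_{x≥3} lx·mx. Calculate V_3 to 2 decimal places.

0.52

lx·mx for x ≥ 3: 0.3724, 0.0192 → sum = 0.3916
V_3 = 0.3916 / l_3 = 0.3916 / 0.76 = 0.515263… → 0.52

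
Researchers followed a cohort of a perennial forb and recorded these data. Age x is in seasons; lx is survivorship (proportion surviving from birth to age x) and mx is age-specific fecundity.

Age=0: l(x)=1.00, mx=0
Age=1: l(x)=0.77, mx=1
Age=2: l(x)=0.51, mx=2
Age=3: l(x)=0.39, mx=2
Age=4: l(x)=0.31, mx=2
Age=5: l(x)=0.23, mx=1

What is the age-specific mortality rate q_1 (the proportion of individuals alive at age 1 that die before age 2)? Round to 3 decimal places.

q_1 = (l_1 − l_2) / l_1 = (0.77 − 0.51) / 0.77
     = 0.26 / 0.77 = 0.337662… → 0.338

0.338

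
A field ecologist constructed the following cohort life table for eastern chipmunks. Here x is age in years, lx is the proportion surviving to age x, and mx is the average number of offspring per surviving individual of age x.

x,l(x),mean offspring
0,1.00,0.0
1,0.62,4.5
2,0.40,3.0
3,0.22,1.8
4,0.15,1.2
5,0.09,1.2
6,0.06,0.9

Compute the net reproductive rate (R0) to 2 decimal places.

lx·mx by age: 0, 2.79, 1.2, 0.396, 0.18, 0.108, 0.054
R0 = Σ lx·mx = 4.728 → 4.73

4.73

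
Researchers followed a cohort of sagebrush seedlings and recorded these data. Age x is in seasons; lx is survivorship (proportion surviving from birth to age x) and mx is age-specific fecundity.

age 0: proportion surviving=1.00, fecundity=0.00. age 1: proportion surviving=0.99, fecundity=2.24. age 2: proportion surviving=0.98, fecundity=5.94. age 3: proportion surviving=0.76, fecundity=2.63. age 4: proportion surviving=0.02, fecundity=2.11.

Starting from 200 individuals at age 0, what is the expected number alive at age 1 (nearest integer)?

Expected survivors = N0 · l_1 = 200 × 0.99 = 198 → 198

198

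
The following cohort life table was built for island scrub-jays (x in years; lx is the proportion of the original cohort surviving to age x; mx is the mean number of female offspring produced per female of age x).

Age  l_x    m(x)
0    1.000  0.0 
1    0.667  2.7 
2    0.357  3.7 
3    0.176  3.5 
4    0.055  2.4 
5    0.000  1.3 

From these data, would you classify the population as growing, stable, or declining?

R0 = Σ lx·mx = 0 + 1.8009 + 1.3209 + 0.616 + 0.132 + 0 = 3.8698
R0 > 1, so the population is growing.

growing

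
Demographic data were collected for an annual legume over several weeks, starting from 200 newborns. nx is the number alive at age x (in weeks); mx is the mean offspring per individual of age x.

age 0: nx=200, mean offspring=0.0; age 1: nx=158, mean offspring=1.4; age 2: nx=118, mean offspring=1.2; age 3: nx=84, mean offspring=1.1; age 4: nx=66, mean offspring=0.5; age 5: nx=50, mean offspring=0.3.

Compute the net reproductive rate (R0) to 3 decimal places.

2.516

lx = nx/n0 = nx/200: 1, 0.79, 0.59, 0.42, 0.33, 0.25
lx·mx by age: 0, 1.106, 0.708, 0.462, 0.165, 0.075
R0 = Σ lx·mx = 2.516 → 2.516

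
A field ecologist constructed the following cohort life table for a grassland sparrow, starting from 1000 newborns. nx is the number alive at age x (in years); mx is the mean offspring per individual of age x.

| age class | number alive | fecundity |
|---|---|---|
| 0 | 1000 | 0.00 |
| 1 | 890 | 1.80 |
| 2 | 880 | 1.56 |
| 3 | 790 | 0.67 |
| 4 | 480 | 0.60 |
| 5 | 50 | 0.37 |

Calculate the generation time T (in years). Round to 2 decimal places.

1.88

lx = nx/n0 = nx/1000: 1, 0.89, 0.88, 0.79, 0.48, 0.05
lx·mx: 0, 1.602, 1.3728, 0.5293, 0.288, 0.0185 → R0 = 3.8106
x·lx·mx: 0, 1.602, 2.7456, 1.5879, 1.152, 0.0925 → Σ = 7.18
T = 7.18 / 3.8106 = 1.884218… → 1.88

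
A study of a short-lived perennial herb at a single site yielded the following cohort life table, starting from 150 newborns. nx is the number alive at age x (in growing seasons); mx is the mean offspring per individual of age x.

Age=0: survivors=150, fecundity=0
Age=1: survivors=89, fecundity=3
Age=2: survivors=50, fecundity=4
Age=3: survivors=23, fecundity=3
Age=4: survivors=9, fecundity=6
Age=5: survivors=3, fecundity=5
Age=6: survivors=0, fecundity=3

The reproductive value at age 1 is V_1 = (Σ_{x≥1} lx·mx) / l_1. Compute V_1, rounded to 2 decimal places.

lx = nx/n0 = nx/150: 1, 0.59333…, 0.33333…, 0.15333…, 0.06, 0.02, 0
lx·mx for x ≥ 1: 1.78…, 1.333333…, 0.46…, 0.36, 0.1, 0 → sum = 4.033333…
V_1 = 4.033333… / l_1 = 4.033333… / 0.593333… = 6.797753… → 6.80

6.80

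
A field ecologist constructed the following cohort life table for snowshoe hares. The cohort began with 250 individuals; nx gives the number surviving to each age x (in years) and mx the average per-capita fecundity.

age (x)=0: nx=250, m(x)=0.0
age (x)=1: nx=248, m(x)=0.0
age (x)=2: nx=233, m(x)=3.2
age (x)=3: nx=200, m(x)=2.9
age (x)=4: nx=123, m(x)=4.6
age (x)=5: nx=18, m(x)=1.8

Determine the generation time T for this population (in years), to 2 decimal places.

lx = nx/n0 = nx/250: 1, 0.992, 0.932, 0.8, 0.492, 0.072
lx·mx: 0, 0, 2.9824, 2.32, 2.2632, 0.1296 → R0 = 7.6952
x·lx·mx: 0, 0, 5.9648, 6.96, 9.0528, 0.648 → Σ = 22.6256
T = 22.6256 / 7.6952 = 2.940222… → 2.94

2.94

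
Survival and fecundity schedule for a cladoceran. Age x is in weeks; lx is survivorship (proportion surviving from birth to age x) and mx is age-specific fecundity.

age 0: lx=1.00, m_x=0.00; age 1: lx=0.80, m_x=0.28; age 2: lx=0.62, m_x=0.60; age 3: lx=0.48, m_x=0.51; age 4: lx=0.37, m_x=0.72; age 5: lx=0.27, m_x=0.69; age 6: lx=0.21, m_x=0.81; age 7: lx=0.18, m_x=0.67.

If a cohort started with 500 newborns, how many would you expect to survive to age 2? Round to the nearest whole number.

310

Expected survivors = N0 · l_2 = 500 × 0.62 = 310 → 310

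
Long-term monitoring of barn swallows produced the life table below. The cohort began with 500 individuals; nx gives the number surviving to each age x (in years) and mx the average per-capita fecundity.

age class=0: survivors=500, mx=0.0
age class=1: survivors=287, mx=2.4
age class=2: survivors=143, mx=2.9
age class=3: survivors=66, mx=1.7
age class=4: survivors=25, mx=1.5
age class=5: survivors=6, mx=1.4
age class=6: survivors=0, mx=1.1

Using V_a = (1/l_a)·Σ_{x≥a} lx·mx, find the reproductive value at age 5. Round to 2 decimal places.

1.40

lx = nx/n0 = nx/500: 1, 0.574, 0.286, 0.132, 0.05, 0.012, 0
lx·mx for x ≥ 5: 0.0168, 0 → sum = 0.0168
V_5 = 0.0168 / l_5 = 0.0168 / 0.012 = 1.4 → 1.40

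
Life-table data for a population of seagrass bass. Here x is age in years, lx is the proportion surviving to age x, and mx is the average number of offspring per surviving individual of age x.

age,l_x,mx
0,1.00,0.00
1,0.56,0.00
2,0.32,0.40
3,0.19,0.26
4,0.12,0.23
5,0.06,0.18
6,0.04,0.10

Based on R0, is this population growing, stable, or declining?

R0 = Σ lx·mx = 0 + 0 + 0.128 + 0.0494 + 0.0276 + 0.0108 + 0.004 = 0.2198
R0 < 1, so the population is declining.

declining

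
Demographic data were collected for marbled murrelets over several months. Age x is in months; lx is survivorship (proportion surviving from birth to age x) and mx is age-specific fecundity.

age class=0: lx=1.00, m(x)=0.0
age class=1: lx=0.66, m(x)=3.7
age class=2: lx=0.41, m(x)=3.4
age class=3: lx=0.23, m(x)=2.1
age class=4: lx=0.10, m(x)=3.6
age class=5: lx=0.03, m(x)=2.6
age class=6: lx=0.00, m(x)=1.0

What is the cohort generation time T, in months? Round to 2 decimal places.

lx·mx: 0, 2.442, 1.394, 0.483, 0.36, 0.078, 0 → R0 = 4.757
x·lx·mx: 0, 2.442, 2.788, 1.449, 1.44, 0.39, 0 → Σ = 8.509
T = 8.509 / 4.757 = 1.788732… → 1.79

1.79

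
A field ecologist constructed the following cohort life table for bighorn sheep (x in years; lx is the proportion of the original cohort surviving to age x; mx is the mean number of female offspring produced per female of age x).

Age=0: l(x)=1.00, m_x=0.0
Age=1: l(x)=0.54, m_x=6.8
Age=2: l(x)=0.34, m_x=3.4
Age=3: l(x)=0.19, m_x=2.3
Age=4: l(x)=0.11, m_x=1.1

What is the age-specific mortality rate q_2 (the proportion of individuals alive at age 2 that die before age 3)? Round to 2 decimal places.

q_2 = (l_2 − l_3) / l_2 = (0.34 − 0.19) / 0.34
     = 0.15 / 0.34 = 0.441176… → 0.44

0.44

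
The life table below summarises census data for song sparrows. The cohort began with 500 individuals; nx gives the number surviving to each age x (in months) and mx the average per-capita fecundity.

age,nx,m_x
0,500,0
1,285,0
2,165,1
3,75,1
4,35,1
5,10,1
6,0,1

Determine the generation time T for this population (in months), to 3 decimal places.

lx = nx/n0 = nx/500: 1, 0.57, 0.33, 0.15, 0.07, 0.02, 0
lx·mx: 0, 0, 0.33, 0.15, 0.07, 0.02, 0 → R0 = 0.57
x·lx·mx: 0, 0, 0.66, 0.45, 0.28, 0.1, 0 → Σ = 1.49
T = 1.49 / 0.57 = 2.614035… → 2.614

2.614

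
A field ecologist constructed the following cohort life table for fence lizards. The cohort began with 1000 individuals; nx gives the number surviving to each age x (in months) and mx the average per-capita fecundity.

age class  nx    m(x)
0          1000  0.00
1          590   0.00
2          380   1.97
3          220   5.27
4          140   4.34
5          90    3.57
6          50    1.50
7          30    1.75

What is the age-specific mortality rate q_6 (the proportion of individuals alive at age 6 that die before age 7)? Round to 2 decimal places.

lx = nx/n0 = nx/1000: 1, 0.59, 0.38, 0.22, 0.14, 0.09, 0.05, 0.03
q_6 = (l_6 − l_7) / l_6 = (0.05 − 0.03) / 0.05
     = 0.02 / 0.05 = 0.4 → 0.40

0.40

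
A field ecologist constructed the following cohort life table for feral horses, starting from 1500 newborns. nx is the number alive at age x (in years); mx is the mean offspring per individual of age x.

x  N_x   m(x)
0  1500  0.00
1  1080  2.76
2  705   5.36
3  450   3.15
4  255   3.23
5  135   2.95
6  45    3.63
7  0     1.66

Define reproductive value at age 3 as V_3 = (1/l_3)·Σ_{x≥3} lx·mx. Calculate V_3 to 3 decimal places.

6.228

lx = nx/n0 = nx/1500: 1, 0.72, 0.47, 0.3, 0.17, 0.09, 0.03, 0
lx·mx for x ≥ 3: 0.945, 0.5491, 0.2655, 0.1089, 0 → sum = 1.8685
V_3 = 1.8685 / l_3 = 1.8685 / 0.3 = 6.228333… → 6.228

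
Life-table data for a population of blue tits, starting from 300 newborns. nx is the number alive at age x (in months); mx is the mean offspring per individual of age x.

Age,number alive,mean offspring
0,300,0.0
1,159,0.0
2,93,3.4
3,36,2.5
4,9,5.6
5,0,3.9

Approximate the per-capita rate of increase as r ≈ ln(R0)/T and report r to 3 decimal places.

lx = nx/n0 = nx/300: 1, 0.53, 0.31, 0.12, 0.03, 0
R0 = Σ lx·mx = 0 + 0 + 1.054 + 0.3 + 0.168 + 0 = 1.522
Σ x·lx·mx = 3.68; T = 3.68/1.522 = 2.41787…
r ≈ ln(R0)/T = ln(1.522)/2.41787… = 0.17372… → 0.174

0.174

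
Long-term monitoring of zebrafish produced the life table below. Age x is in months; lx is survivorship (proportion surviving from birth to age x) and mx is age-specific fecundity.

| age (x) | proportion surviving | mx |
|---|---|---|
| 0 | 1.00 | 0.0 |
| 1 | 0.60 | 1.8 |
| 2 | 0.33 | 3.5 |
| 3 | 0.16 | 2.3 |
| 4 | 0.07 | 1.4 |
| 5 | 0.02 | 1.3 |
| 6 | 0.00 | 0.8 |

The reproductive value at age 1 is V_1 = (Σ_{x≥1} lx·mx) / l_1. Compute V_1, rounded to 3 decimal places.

4.545

lx·mx for x ≥ 1: 1.08, 1.155, 0.368, 0.098, 0.026, 0 → sum = 2.727
V_1 = 2.727 / l_1 = 2.727 / 0.6 = 4.545 → 4.545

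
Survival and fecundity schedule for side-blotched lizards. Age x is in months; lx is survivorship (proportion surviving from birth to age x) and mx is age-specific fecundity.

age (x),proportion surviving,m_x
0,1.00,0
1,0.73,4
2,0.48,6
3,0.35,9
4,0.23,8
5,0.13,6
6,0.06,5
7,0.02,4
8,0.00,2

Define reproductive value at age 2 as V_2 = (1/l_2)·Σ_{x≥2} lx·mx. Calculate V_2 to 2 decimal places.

18.81

lx·mx for x ≥ 2: 2.88, 3.15, 1.84, 0.78, 0.3, 0.08, 0 → sum = 9.03
V_2 = 9.03 / l_2 = 9.03 / 0.48 = 18.8125 → 18.81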